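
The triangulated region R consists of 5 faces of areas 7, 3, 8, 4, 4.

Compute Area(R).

7 + 3 + 8 + 4 + 4 = 26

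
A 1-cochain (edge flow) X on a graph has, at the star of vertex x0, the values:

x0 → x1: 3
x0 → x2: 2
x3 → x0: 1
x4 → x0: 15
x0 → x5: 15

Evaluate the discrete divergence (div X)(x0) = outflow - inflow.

Divergence = sum of outgoing flows = 3 + 2 + (-1) + (-15) + 15 = 4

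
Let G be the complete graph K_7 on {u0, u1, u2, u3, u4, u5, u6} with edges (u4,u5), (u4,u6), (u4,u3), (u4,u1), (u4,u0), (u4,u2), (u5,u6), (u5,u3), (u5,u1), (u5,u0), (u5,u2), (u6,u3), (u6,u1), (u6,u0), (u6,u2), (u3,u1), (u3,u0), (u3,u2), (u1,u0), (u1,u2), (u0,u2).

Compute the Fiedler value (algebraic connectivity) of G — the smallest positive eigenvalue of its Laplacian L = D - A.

For the complete graph K_n, L = nI − J (J = all-ones matrix). J has eigenvalues n (once, eigenvector 𝟙) and 0 (multiplicity n−1), so L has eigenvalues 0 (once) and n (multiplicity n−1). Here n = 7: eigenvalue 0 once and 7 with multiplicity 6.
Laplacian eigenvalues: [0.0, 7.0, 7.0, 7.0, 7.0, 7.0, 7.0]. Algebraic connectivity (smallest non-zero eigenvalue) = 7.0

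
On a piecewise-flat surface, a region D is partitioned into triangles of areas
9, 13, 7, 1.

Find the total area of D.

9 + 13 + 7 + 1 = 30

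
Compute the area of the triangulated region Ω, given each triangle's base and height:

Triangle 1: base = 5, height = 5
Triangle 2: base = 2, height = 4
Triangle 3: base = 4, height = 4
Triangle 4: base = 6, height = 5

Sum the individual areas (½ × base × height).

(1/2)×5×5 + (1/2)×2×4 + (1/2)×4×4 + (1/2)×6×5 = 39.5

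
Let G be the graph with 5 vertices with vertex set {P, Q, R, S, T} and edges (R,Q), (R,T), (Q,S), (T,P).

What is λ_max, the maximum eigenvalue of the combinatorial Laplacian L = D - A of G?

Degrees: deg(P) = 1, deg(Q) = 2, deg(R) = 2, deg(S) = 1, deg(T) = 2.
L = D − A with rows/columns ordered (P, Q, R, S, T):
  [ 1,  0,  0,  0, -1]
  [ 0,  2, -1, -1,  0]
  [ 0, -1,  2,  0, -1]
  [ 0, -1,  0,  1,  0]
  [-1,  0, -1,  0,  2]
Characteristic polynomial: det(λI − L) = λ(λ² − 3λ + 1)(λ² − 5λ + 5).
Roots: λ = 0; (λ² − 3λ + 1) = 0 ⇒ λ = (3 ± √5)/2 ≈ 0.382, 2.618; (λ² − 5λ + 5) = 0 ⇒ λ = (5 ± √5)/2 ≈ 1.382, 3.618.
(Check: the roots sum (with multiplicity) to 8, matching trace L = Σdeg = 2·4 = 8.)
Laplacian eigenvalues: [0.0, 0.382, 1.382, 2.618, 3.618]. Largest eigenvalue (spectral radius) = 3.618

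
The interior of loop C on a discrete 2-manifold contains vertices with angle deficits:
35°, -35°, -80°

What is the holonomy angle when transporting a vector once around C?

Holonomy = total enclosed curvature = 35° + (-35°) + (-80°) = -80°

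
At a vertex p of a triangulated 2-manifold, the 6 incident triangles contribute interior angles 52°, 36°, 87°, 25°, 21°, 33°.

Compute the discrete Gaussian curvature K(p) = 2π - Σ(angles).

Sum of angles = 254°. K = 360° - 254° = 106° = 53π/90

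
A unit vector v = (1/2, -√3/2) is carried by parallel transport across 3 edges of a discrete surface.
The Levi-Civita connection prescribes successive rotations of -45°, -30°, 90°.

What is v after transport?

Total rotation: (-45°) + (-30°) + 90° = 15°. Final vector: (0.7071, -0.7071)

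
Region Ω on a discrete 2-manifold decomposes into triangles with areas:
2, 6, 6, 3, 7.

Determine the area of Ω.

2 + 6 + 6 + 3 + 7 = 24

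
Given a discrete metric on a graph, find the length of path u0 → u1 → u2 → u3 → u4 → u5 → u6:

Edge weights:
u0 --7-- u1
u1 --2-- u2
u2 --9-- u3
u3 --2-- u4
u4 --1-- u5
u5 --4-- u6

Arc length = 7 + 2 + 9 + 2 + 1 + 4 = 25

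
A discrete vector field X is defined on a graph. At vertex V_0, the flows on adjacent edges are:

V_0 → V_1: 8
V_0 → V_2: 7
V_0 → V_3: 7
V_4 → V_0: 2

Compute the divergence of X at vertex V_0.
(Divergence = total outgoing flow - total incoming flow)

Divergence = sum of outgoing flows = 8 + 7 + 7 + (-2) = 20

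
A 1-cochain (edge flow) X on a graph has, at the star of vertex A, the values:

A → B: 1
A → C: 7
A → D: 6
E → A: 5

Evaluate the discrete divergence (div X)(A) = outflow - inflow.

Divergence = sum of outgoing flows = 1 + 7 + 6 + (-5) = 9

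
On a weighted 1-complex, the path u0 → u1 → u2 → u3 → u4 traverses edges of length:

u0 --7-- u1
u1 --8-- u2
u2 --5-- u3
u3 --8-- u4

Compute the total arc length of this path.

Arc length = 7 + 8 + 5 + 8 = 28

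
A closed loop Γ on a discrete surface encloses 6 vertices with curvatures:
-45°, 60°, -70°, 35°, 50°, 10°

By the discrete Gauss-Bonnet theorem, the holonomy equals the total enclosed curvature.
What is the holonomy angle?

Holonomy = total enclosed curvature = (-45°) + 60° + (-70°) + 35° + 50° + 10° = 40°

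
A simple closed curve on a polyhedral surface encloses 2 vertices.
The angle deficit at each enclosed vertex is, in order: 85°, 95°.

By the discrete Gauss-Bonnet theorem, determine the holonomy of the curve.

Holonomy = total enclosed curvature = 85° + 95° = 180°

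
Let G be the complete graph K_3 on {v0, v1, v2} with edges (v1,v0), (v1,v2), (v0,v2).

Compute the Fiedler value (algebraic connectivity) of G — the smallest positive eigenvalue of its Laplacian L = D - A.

For the complete graph K_n, L = nI − J (J = all-ones matrix). J has eigenvalues n (once, eigenvector 𝟙) and 0 (multiplicity n−1), so L has eigenvalues 0 (once) and n (multiplicity n−1). Here n = 3: eigenvalue 0 once and 3 with multiplicity 2.
Laplacian eigenvalues: [0.0, 3.0, 3.0]. Algebraic connectivity (smallest non-zero eigenvalue) = 3.0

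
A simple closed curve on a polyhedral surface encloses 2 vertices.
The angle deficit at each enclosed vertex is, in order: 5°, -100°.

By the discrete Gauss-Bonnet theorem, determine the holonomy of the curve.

Holonomy = total enclosed curvature = 5° + (-100°) = -95°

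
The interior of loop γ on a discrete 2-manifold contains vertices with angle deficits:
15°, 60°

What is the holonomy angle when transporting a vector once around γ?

Holonomy = total enclosed curvature = 15° + 60° = 75°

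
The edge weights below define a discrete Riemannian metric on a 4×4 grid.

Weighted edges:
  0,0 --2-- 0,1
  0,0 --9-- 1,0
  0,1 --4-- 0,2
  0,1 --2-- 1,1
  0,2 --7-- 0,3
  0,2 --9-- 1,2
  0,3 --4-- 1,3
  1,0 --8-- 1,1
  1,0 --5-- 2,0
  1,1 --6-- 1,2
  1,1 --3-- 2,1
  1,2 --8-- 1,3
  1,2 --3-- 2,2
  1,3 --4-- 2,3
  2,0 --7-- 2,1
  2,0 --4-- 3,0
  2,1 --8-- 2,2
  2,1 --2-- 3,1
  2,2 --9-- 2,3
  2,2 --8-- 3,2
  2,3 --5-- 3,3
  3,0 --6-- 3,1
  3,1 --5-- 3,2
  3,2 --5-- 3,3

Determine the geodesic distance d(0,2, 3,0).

Shortest path: 0,2 → 0,1 → 1,1 → 2,1 → 3,1 → 3,0, total weight = 17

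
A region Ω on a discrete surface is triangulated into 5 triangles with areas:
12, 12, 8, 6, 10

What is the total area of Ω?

12 + 12 + 8 + 6 + 10 = 48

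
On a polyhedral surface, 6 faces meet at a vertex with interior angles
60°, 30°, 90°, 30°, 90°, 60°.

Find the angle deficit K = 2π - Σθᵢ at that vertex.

Sum of angles = 360°. K = 360° - 360° = 0°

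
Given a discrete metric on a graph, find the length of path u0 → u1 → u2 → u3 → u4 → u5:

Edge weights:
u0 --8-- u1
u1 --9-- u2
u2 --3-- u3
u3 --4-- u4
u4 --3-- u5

Arc length = 8 + 9 + 3 + 4 + 3 = 27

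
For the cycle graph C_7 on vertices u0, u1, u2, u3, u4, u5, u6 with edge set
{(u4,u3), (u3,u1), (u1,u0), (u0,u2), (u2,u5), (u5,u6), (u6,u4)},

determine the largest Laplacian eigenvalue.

The cycle graph C_n has Laplacian eigenvalues λ_k = 2 − 2cos(2πk/n), k = 0, 1, …, n−1. Here n = 7:
k=0: 2 − 2cos(0) = 0.0; k=1: 2 − 2cos(2π/7) = 0.753; k=2: 2 − 2cos(4π/7) = 2.445; k=3: 2 − 2cos(6π/7) = 3.8019; k=4: 2 − 2cos(8π/7) = 3.8019; k=5: 2 − 2cos(10π/7) = 2.445; k=6: 2 − 2cos(12π/7) = 0.753.
Laplacian eigenvalues: [0.0, 0.753, 0.753, 2.445, 2.445, 3.8019, 3.8019]. Largest eigenvalue (spectral radius) = 3.8019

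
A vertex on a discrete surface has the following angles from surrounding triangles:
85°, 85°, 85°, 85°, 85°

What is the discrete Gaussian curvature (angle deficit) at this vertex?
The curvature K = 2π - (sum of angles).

Sum of angles = 425°. K = 360° - 425° = -65° = -13π/36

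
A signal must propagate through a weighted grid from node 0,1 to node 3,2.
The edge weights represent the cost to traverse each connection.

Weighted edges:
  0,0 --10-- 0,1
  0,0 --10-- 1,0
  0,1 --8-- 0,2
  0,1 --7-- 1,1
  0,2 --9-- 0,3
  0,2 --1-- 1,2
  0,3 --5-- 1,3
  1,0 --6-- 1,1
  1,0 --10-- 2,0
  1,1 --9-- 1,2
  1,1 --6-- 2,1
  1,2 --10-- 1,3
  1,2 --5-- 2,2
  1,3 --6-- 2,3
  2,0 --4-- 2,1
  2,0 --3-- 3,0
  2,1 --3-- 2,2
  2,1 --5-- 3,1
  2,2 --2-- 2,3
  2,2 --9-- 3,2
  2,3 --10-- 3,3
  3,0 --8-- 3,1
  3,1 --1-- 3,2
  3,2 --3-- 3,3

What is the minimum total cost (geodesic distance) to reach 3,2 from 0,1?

Shortest path: 0,1 → 1,1 → 2,1 → 3,1 → 3,2, total weight = 19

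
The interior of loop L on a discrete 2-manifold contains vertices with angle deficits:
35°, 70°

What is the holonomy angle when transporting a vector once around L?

Holonomy = total enclosed curvature = 35° + 70° = 105°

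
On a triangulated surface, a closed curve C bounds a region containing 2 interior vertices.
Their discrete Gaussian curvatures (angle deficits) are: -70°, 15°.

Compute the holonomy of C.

Holonomy = total enclosed curvature = (-70°) + 15° = -55°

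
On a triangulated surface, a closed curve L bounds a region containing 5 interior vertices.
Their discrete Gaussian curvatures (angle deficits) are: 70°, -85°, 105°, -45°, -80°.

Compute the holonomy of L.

Holonomy = total enclosed curvature = 70° + (-85°) + 105° + (-45°) + (-80°) = -35°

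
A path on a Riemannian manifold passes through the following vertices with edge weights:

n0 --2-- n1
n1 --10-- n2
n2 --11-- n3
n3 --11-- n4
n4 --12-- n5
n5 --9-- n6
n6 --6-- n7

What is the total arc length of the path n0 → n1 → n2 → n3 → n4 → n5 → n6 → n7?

Arc length = 2 + 10 + 11 + 11 + 12 + 9 + 6 = 61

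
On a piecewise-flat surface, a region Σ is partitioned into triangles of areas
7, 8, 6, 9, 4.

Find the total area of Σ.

7 + 8 + 6 + 9 + 4 = 34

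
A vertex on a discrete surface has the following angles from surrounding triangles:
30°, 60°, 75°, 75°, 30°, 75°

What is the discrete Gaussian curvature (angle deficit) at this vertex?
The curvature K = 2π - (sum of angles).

Sum of angles = 345°. K = 360° - 345° = 15°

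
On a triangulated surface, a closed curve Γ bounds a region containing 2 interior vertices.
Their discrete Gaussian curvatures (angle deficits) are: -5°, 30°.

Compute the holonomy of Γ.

Holonomy = total enclosed curvature = (-5°) + 30° = 25°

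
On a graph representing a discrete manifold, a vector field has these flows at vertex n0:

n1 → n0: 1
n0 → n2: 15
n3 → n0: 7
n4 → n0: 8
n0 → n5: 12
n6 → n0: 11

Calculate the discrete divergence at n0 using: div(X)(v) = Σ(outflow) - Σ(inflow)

Divergence = sum of outgoing flows = (-1) + 15 + (-7) + (-8) + 12 + (-11) = 0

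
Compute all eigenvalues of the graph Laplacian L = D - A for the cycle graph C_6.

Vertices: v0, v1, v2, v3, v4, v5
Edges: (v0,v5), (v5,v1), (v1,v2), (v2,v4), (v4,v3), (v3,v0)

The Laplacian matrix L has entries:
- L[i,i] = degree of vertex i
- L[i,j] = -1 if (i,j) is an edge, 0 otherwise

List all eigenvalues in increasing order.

The cycle graph C_n has Laplacian eigenvalues λ_k = 2 − 2cos(2πk/n), k = 0, 1, …, n−1. Here n = 6:
k=0: 2 − 2cos(0) = 0.0; k=1: 2 − 2cos(π/3) = 1.0; k=2: 2 − 2cos(2π/3) = 3.0; k=3: 2 − 2cos(π) = 4.0; k=4: 2 − 2cos(4π/3) = 3.0; k=5: 2 − 2cos(5π/3) = 1.0.
Laplacian eigenvalues (increasing order): [0.0, 1.0, 1.0, 3.0, 3.0, 4.0]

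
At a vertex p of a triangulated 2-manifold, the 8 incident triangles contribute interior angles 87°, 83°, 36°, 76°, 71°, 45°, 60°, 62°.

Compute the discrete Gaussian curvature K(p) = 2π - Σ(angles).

Sum of angles = 520°. K = 360° - 520° = -160° = -8π/9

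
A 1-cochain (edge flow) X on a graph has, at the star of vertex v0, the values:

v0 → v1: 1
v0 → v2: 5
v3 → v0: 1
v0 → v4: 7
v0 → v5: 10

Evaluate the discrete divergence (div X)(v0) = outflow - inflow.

Divergence = sum of outgoing flows = 1 + 5 + (-1) + 7 + 10 = 22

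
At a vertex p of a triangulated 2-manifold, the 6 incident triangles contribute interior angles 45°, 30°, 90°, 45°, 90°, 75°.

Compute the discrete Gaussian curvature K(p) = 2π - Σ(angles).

Sum of angles = 375°. K = 360° - 375° = -15°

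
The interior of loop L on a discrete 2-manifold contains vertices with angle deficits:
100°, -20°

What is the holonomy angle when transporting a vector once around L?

Holonomy = total enclosed curvature = 100° + (-20°) = 80°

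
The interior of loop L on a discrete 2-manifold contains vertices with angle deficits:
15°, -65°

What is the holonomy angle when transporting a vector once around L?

Holonomy = total enclosed curvature = 15° + (-65°) = -50°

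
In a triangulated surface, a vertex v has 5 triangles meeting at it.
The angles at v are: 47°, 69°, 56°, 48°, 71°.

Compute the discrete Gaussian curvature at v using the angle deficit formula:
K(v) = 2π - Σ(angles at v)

Sum of angles = 291°. K = 360° - 291° = 69° = 23π/60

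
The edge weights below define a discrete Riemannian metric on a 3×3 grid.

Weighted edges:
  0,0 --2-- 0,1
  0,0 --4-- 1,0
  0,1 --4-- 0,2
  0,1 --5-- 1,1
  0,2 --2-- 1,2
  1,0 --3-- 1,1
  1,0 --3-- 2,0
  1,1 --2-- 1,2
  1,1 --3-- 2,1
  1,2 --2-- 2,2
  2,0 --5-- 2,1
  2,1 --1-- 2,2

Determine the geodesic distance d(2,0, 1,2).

Shortest path: 2,0 → 1,0 → 1,1 → 1,2, total weight = 8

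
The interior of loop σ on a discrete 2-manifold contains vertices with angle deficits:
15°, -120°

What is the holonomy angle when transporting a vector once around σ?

Holonomy = total enclosed curvature = 15° + (-120°) = -105°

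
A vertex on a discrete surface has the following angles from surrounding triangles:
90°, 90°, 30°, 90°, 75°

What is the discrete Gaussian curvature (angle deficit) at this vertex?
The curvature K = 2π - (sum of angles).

Sum of angles = 375°. K = 360° - 375° = -15° = -π/12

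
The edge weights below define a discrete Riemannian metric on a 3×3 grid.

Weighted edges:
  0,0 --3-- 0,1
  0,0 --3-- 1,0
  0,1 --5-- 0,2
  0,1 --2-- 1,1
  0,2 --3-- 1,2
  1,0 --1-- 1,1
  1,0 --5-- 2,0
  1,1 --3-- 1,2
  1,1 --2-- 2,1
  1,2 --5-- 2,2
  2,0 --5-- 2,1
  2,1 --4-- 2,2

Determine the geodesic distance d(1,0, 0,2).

Shortest path: 1,0 → 1,1 → 1,2 → 0,2, total weight = 7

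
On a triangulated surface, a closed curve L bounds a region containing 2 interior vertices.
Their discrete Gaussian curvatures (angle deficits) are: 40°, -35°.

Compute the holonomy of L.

Holonomy = total enclosed curvature = 40° + (-35°) = 5°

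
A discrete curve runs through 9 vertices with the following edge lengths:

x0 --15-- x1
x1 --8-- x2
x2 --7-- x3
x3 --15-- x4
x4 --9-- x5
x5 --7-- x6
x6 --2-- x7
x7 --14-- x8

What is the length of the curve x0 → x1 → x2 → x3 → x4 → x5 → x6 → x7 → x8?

Arc length = 15 + 8 + 7 + 15 + 9 + 7 + 2 + 14 = 77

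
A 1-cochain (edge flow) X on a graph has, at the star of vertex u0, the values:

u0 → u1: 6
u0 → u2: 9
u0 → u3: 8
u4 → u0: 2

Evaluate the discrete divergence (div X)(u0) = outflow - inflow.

Divergence = sum of outgoing flows = 6 + 9 + 8 + (-2) = 21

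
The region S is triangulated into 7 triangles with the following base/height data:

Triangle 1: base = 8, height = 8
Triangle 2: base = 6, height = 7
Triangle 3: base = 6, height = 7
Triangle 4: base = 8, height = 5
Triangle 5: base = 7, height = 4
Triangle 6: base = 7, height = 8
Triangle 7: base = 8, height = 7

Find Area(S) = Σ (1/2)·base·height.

(1/2)×8×8 + (1/2)×6×7 + (1/2)×6×7 + (1/2)×8×5 + (1/2)×7×4 + (1/2)×7×8 + (1/2)×8×7 = 164.0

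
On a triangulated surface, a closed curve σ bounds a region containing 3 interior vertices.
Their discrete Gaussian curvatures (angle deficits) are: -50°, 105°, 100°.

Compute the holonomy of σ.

Holonomy = total enclosed curvature = (-50°) + 105° + 100° = 155°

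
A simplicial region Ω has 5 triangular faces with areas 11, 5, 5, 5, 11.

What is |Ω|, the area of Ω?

11 + 5 + 5 + 5 + 11 = 37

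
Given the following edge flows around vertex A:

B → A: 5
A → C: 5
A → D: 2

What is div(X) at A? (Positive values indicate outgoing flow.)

Divergence = sum of outgoing flows = (-5) + 5 + 2 = 2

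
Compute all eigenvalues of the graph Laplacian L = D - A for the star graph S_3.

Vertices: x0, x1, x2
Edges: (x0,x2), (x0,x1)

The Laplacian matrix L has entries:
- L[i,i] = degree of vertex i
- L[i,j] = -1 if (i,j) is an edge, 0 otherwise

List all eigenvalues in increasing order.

The star S_3 is the complete bipartite graph K_{1,2} (one hub of degree 2, 2 leaves of degree 1). The Laplacian spectrum of K_{p,q} is 0, p (multiplicity q−1), q (multiplicity p−1), p+q. With p = 1, q = 2: 0 once, 1 with multiplicity 1, and 3 once. (Check: trace L = sum of degrees = 4 = 1·1 + 3.)
Laplacian eigenvalues (increasing order): [0.0, 1.0, 3.0]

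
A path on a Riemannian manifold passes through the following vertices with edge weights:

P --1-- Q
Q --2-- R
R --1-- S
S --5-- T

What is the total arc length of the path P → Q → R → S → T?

Arc length = 1 + 2 + 1 + 5 = 9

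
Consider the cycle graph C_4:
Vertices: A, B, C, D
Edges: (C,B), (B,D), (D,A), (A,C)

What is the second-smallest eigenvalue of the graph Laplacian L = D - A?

The cycle graph C_n has Laplacian eigenvalues λ_k = 2 − 2cos(2πk/n), k = 0, 1, …, n−1. Here n = 4:
k=0: 2 − 2cos(0) = 0.0; k=1: 2 − 2cos(π/2) = 2.0; k=2: 2 − 2cos(π) = 4.0; k=3: 2 − 2cos(3π/2) = 2.0.
Laplacian eigenvalues: [0.0, 2.0, 2.0, 4.0]. Algebraic connectivity (smallest non-zero eigenvalue) = 2.0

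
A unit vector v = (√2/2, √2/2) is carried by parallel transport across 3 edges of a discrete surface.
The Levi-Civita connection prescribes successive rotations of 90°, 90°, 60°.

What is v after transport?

Total rotation: 90° + 90° + 60° = 240° ≡ -120° (mod 360°). Final vector: (0.2588, -0.9659)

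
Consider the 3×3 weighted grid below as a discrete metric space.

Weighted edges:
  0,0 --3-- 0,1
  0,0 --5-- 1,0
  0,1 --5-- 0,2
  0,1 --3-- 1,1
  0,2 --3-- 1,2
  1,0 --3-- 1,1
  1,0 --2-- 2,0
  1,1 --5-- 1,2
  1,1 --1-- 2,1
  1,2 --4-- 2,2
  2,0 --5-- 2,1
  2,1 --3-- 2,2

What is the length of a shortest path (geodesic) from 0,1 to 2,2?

Shortest path: 0,1 → 1,1 → 2,1 → 2,2, total weight = 7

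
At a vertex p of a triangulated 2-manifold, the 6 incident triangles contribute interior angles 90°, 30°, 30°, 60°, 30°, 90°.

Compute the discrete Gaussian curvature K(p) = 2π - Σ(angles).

Sum of angles = 330°. K = 360° - 330° = 30° = π/6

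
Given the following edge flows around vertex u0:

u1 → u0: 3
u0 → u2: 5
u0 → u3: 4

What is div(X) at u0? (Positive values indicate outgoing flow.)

Divergence = sum of outgoing flows = (-3) + 5 + 4 = 6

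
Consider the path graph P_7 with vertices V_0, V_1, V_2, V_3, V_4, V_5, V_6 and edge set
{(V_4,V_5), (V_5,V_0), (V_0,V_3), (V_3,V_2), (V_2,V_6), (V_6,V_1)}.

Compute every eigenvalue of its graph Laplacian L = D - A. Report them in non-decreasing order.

The path graph P_n has Laplacian eigenvalues λ_k = 2 − 2cos(kπ/n), k = 0, 1, …, n−1. Here n = 7:
k=0: 2 − 2cos(0) = 0.0; k=1: 2 − 2cos(π/7) = 0.1981; k=2: 2 − 2cos(2π/7) = 0.753; k=3: 2 − 2cos(3π/7) = 1.555; k=4: 2 − 2cos(4π/7) = 2.445; k=5: 2 − 2cos(5π/7) = 3.247; k=6: 2 − 2cos(6π/7) = 3.8019.
Laplacian eigenvalues (increasing order): [0.0, 0.1981, 0.753, 1.555, 2.445, 3.247, 3.8019]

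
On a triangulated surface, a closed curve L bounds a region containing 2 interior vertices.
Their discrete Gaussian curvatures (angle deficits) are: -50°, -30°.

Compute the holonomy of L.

Holonomy = total enclosed curvature = (-50°) + (-30°) = -80°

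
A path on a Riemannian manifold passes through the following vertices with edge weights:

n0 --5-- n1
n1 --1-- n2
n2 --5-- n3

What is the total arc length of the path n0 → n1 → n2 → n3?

Arc length = 5 + 1 + 5 = 11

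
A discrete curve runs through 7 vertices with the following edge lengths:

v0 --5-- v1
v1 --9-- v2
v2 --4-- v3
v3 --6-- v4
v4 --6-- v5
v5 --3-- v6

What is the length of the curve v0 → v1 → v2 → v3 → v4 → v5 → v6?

Arc length = 5 + 9 + 4 + 6 + 6 + 3 = 33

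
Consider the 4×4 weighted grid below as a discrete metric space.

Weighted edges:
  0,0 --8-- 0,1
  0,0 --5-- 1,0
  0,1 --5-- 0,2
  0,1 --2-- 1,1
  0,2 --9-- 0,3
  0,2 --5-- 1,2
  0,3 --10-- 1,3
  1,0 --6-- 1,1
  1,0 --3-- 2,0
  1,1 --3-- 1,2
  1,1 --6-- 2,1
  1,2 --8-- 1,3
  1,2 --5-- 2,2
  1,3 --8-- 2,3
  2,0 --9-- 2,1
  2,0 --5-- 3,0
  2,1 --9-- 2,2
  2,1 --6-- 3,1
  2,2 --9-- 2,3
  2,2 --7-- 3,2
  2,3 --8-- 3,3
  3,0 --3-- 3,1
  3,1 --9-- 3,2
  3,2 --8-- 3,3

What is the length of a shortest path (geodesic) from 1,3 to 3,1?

Shortest path: 1,3 → 1,2 → 1,1 → 2,1 → 3,1, total weight = 23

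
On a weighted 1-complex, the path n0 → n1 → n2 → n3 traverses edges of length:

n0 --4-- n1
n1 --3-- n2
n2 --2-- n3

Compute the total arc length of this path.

Arc length = 4 + 3 + 2 = 9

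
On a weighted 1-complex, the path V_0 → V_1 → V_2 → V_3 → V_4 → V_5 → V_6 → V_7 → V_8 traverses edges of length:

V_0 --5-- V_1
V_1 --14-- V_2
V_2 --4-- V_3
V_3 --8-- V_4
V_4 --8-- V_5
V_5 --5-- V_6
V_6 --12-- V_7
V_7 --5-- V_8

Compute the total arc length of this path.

Arc length = 5 + 14 + 4 + 8 + 8 + 5 + 12 + 5 = 61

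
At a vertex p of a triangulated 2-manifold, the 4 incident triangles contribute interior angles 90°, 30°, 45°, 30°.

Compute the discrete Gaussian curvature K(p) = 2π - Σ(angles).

Sum of angles = 195°. K = 360° - 195° = 165°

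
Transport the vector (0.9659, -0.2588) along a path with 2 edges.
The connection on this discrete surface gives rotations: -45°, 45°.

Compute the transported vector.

Total rotation: (-45°) + 45° = 0°. Final vector: (0.9659, -0.2588)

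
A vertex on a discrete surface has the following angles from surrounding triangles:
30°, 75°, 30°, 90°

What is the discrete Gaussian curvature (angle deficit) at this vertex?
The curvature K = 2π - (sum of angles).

Sum of angles = 225°. K = 360° - 225° = 135°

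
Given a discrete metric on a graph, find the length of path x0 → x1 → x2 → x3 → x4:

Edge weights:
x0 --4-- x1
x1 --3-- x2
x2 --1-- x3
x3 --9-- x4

Arc length = 4 + 3 + 1 + 9 = 17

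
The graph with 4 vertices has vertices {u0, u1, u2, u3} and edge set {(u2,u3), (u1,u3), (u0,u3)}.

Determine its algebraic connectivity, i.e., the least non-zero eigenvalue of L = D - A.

Degrees: deg(u0) = 1, deg(u1) = 1, deg(u2) = 1, deg(u3) = 3.
L = D − A with rows/columns ordered (u0, u1, u2, u3):
  [ 1,  0,  0, -1]
  [ 0,  1,  0, -1]
  [ 0,  0,  1, -1]
  [-1, -1, -1,  3]
Characteristic polynomial: det(λI − L) = λ(λ − 1)²(λ − 4).
Roots: λ = 0; (λ − 1) = 0 ⇒ λ = 1 (multiplicity 2); (λ − 4) = 0 ⇒ λ = 4.
(Check: the roots sum (with multiplicity) to 6, matching trace L = Σdeg = 2·3 = 6.)
Laplacian eigenvalues: [0.0, 1.0, 1.0, 4.0]. Algebraic connectivity (smallest non-zero eigenvalue) = 1.0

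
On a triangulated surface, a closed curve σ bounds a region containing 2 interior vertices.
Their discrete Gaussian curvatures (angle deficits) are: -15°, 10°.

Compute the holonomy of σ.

Holonomy = total enclosed curvature = (-15°) + 10° = -5°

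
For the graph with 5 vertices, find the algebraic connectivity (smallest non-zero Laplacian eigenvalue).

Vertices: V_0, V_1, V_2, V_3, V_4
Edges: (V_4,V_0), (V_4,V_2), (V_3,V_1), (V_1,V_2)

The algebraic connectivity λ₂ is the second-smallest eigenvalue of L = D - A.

Degrees: deg(V_0) = 1, deg(V_1) = 2, deg(V_2) = 2, deg(V_3) = 1, deg(V_4) = 2.
L = D − A with rows/columns ordered (V_0, V_1, V_2, V_3, V_4):
  [ 1,  0,  0,  0, -1]
  [ 0,  2, -1, -1,  0]
  [ 0, -1,  2,  0, -1]
  [ 0, -1,  0,  1,  0]
  [-1,  0, -1,  0,  2]
Characteristic polynomial: det(λI − L) = λ(λ² − 3λ + 1)(λ² − 5λ + 5).
Roots: λ = 0; (λ² − 3λ + 1) = 0 ⇒ λ = (3 ± √5)/2 ≈ 0.382, 2.618; (λ² − 5λ + 5) = 0 ⇒ λ = (5 ± √5)/2 ≈ 1.382, 3.618.
(Check: the roots sum (with multiplicity) to 8, matching trace L = Σdeg = 2·4 = 8.)
Laplacian eigenvalues: [0.0, 0.382, 1.382, 2.618, 3.618]. Algebraic connectivity (smallest non-zero eigenvalue) = 0.382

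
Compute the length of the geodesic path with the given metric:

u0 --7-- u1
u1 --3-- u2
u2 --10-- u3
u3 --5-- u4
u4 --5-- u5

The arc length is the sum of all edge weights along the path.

Arc length = 7 + 3 + 10 + 5 + 5 = 30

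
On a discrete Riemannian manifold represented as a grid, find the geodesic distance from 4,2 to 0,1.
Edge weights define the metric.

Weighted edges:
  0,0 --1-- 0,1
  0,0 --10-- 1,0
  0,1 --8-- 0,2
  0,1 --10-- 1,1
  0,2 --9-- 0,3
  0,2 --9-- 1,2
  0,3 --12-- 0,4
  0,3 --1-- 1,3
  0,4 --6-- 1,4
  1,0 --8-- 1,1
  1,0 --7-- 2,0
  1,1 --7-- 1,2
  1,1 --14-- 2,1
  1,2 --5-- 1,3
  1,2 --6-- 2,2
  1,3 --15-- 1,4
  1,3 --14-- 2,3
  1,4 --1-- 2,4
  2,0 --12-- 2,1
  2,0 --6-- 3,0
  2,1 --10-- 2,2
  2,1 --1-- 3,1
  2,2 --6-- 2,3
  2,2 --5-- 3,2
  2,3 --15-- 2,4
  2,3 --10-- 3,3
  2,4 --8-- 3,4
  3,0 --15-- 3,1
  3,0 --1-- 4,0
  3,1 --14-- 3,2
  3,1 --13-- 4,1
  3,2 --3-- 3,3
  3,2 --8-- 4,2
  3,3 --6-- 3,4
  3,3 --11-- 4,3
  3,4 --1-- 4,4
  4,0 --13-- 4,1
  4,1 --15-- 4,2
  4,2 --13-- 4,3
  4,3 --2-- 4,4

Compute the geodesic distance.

Shortest path: 4,2 → 3,2 → 2,2 → 1,2 → 1,1 → 0,1, total weight = 36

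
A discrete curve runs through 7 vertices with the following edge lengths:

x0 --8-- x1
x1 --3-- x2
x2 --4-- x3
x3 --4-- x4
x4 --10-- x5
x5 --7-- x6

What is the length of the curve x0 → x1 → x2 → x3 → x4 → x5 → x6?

Arc length = 8 + 3 + 4 + 4 + 10 + 7 = 36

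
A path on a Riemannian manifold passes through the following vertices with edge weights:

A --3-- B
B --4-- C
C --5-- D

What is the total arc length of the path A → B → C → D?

Arc length = 3 + 4 + 5 = 12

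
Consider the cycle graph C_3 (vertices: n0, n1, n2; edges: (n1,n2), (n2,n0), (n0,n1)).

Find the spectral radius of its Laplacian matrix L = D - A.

The cycle graph C_n has Laplacian eigenvalues λ_k = 2 − 2cos(2πk/n), k = 0, 1, …, n−1. Here n = 3:
k=0: 2 − 2cos(0) = 0.0; k=1: 2 − 2cos(2π/3) = 3.0; k=2: 2 − 2cos(4π/3) = 3.0.
Laplacian eigenvalues: [0.0, 3.0, 3.0]. Largest eigenvalue (spectral radius) = 3.0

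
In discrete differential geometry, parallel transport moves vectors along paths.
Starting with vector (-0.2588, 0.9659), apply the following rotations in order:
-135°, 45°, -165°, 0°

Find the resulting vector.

Total rotation: (-135°) + 45° + (-165°) + 0° = -255° ≡ 105° (mod 360°). Final vector: (-0.8660, -0.5000)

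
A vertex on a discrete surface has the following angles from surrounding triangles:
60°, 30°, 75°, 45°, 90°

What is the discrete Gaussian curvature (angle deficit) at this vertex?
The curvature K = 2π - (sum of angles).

Sum of angles = 300°. K = 360° - 300° = 60°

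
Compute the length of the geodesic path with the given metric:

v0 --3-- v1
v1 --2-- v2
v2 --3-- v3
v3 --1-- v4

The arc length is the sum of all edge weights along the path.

Arc length = 3 + 2 + 3 + 1 = 9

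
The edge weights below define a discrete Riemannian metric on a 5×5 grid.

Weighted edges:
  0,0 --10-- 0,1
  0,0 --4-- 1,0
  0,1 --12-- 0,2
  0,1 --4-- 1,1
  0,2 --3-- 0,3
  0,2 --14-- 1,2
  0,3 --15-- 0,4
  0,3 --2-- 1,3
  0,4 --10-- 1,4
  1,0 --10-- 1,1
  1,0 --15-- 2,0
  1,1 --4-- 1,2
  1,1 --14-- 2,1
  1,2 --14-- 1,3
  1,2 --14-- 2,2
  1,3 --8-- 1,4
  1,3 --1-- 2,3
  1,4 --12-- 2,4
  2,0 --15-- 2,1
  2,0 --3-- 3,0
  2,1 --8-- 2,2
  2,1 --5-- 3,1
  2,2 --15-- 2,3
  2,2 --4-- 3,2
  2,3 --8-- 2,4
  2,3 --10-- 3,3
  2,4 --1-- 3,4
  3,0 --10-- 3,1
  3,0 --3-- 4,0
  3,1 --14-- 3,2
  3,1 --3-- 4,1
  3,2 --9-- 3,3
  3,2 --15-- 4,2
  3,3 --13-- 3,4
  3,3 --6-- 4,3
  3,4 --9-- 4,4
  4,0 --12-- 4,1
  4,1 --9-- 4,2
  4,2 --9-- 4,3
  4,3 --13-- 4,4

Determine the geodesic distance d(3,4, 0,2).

Shortest path: 3,4 → 2,4 → 2,3 → 1,3 → 0,3 → 0,2, total weight = 15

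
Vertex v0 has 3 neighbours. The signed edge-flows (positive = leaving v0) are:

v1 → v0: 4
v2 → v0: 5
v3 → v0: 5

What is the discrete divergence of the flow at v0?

Divergence = sum of outgoing flows = (-4) + (-5) + (-5) = -14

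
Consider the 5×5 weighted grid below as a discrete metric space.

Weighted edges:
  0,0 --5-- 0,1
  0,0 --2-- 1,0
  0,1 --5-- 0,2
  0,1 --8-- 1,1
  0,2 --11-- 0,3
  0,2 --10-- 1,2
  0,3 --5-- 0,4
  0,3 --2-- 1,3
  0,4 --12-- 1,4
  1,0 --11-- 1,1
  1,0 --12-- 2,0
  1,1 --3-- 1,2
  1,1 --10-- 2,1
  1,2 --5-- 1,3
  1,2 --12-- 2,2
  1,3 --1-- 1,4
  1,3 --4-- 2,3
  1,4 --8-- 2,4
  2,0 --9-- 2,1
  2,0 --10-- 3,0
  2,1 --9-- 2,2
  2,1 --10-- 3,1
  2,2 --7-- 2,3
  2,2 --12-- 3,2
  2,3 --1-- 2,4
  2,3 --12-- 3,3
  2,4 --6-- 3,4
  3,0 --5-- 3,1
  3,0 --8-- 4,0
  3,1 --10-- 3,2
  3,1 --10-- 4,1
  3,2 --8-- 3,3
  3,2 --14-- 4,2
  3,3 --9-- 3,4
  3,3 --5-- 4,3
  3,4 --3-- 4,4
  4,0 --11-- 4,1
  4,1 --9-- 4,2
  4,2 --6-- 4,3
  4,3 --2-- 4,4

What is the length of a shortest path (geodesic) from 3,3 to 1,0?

Shortest path: 3,3 → 2,3 → 1,3 → 1,2 → 1,1 → 1,0, total weight = 35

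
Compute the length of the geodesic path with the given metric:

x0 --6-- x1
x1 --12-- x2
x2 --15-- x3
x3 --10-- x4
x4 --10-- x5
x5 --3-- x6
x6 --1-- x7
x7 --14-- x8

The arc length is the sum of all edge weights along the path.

Arc length = 6 + 12 + 15 + 10 + 10 + 3 + 1 + 14 = 71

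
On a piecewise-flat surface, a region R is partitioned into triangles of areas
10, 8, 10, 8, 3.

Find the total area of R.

10 + 8 + 10 + 8 + 3 = 39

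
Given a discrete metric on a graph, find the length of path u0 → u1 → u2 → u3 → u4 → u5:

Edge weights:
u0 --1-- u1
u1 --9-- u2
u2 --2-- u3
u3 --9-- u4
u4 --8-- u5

Arc length = 1 + 9 + 2 + 9 + 8 = 29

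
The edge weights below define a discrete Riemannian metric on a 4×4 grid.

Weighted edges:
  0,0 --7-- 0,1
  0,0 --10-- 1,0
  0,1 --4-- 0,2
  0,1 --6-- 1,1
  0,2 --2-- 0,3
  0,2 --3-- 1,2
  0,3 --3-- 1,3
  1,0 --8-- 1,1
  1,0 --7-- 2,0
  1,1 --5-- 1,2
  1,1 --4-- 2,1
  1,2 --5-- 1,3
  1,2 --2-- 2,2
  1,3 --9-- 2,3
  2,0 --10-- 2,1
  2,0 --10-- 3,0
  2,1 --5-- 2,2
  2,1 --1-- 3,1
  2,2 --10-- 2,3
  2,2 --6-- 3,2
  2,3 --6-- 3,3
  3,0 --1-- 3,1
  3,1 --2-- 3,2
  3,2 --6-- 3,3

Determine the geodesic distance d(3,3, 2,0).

Shortest path: 3,3 → 3,2 → 3,1 → 2,1 → 2,0, total weight = 19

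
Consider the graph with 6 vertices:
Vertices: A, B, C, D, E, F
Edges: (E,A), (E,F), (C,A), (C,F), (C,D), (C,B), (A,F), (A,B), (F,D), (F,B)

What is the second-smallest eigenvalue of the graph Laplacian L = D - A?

Degrees: deg(A) = 4, deg(B) = 3, deg(C) = 4, deg(D) = 2, deg(E) = 2, deg(F) = 5.
L = D − A with rows/columns ordered (A, B, C, D, E, F):
  [ 4, -1, -1,  0, -1, -1]
  [-1,  3, -1,  0,  0, -1]
  [-1, -1,  4, -1,  0, -1]
  [ 0,  0, -1,  2,  0, -1]
  [-1,  0,  0,  0,  2, -1]
  [-1, -1, -1, -1, -1,  5]
Characteristic polynomial: det(λI − L) = λ(λ² − 7λ + 9)(λ² − 7λ + 11)(λ − 6).
Roots: λ = 0; (λ² − 7λ + 9) = 0 ⇒ λ = (7 ± √13)/2 ≈ 1.6972, 5.3028; (λ² − 7λ + 11) = 0 ⇒ λ = (7 ± √5)/2 ≈ 2.382, 4.618; (λ − 6) = 0 ⇒ λ = 6.
(Check: the roots sum (with multiplicity) to 20, matching trace L = Σdeg = 2·10 = 20.)
Laplacian eigenvalues: [0.0, 1.6972, 2.382, 4.618, 5.3028, 6.0]. Algebraic connectivity (smallest non-zero eigenvalue) = 1.6972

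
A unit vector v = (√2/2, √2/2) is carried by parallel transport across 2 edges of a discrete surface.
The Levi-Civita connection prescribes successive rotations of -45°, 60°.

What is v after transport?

Total rotation: (-45°) + 60° = 15°. Final vector: (0.5000, 0.8660)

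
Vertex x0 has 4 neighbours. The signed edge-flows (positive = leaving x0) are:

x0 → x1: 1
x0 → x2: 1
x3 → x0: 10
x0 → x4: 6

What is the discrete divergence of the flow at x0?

Divergence = sum of outgoing flows = 1 + 1 + (-10) + 6 = -2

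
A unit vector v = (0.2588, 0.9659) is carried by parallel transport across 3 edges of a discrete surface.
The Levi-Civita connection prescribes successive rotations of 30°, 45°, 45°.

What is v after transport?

Total rotation: 30° + 45° + 45° = 120°. Final vector: (-0.9659, -0.2588)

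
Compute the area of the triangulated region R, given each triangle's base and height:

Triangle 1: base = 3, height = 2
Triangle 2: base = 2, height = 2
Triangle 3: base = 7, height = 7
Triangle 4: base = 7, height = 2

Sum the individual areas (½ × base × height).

(1/2)×3×2 + (1/2)×2×2 + (1/2)×7×7 + (1/2)×7×2 = 36.5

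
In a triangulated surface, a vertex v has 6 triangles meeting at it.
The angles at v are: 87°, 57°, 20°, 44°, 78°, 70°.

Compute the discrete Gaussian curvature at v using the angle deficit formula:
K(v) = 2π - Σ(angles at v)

Sum of angles = 356°. K = 360° - 356° = 4° = π/45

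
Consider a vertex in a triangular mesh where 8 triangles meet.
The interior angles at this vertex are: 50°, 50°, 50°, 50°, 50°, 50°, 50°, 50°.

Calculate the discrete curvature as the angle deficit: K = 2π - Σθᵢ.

Sum of angles = 400°. K = 360° - 400° = -40° = -2π/9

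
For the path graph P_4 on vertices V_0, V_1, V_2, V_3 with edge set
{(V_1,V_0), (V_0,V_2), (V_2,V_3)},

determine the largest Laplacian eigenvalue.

The path graph P_n has Laplacian eigenvalues λ_k = 2 − 2cos(kπ/n), k = 0, 1, …, n−1. Here n = 4:
k=0: 2 − 2cos(0) = 0.0; k=1: 2 − 2cos(π/4) = 0.5858; k=2: 2 − 2cos(π/2) = 2.0; k=3: 2 − 2cos(3π/4) = 3.4142.
Laplacian eigenvalues: [0.0, 0.5858, 2.0, 3.4142]. Largest eigenvalue (spectral radius) = 3.4142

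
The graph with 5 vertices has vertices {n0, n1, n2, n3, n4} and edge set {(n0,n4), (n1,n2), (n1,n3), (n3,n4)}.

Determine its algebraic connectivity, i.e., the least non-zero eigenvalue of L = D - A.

Degrees: deg(n0) = 1, deg(n1) = 2, deg(n2) = 1, deg(n3) = 2, deg(n4) = 2.
L = D − A with rows/columns ordered (n0, n1, n2, n3, n4):
  [ 1,  0,  0,  0, -1]
  [ 0,  2, -1, -1,  0]
  [ 0, -1,  1,  0,  0]
  [ 0, -1,  0,  2, -1]
  [-1,  0,  0, -1,  2]
Characteristic polynomial: det(λI − L) = λ(λ² − 3λ + 1)(λ² − 5λ + 5).
Roots: λ = 0; (λ² − 3λ + 1) = 0 ⇒ λ = (3 ± √5)/2 ≈ 0.382, 2.618; (λ² − 5λ + 5) = 0 ⇒ λ = (5 ± √5)/2 ≈ 1.382, 3.618.
(Check: the roots sum (with multiplicity) to 8, matching trace L = Σdeg = 2·4 = 8.)
Laplacian eigenvalues: [0.0, 0.382, 1.382, 2.618, 3.618]. Algebraic connectivity (smallest non-zero eigenvalue) = 0.382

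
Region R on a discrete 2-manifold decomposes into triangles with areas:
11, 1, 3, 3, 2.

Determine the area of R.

11 + 1 + 3 + 3 + 2 = 20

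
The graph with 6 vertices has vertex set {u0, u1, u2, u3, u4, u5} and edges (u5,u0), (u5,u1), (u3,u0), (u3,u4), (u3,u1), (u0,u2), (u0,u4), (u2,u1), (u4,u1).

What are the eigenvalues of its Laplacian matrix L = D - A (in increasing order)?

Degrees: deg(u0) = 4, deg(u1) = 4, deg(u2) = 2, deg(u3) = 3, deg(u4) = 3, deg(u5) = 2.
L = D − A with rows/columns ordered (u0, u1, u2, u3, u4, u5):
  [ 4,  0, -1, -1, -1, -1]
  [ 0,  4, -1, -1, -1, -1]
  [-1, -1,  2,  0,  0,  0]
  [-1, -1,  0,  3, -1,  0]
  [-1, -1,  0, -1,  3,  0]
  [-1, -1,  0,  0,  0,  2]
Characteristic polynomial: det(λI − L) = λ(λ − 2)²(λ − 4)²(λ − 6).
Roots: λ = 0; (λ − 2) = 0 ⇒ λ = 2 (multiplicity 2); (λ − 4) = 0 ⇒ λ = 4 (multiplicity 2); (λ − 6) = 0 ⇒ λ = 6.
(Check: the roots sum (with multiplicity) to 18, matching trace L = Σdeg = 2·9 = 18.)
Laplacian eigenvalues (increasing order): [0.0, 2.0, 2.0, 4.0, 4.0, 6.0]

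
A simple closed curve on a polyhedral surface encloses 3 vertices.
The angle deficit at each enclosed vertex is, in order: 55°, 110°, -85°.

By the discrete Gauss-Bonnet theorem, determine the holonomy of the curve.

Holonomy = total enclosed curvature = 55° + 110° + (-85°) = 80°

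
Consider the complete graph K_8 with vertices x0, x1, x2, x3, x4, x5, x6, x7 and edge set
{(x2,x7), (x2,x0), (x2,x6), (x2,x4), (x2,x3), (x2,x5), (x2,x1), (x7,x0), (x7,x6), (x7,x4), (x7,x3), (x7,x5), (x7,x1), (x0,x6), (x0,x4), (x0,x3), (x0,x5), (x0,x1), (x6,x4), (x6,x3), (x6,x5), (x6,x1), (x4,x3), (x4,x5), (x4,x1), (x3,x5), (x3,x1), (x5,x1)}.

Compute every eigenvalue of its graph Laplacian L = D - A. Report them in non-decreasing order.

For the complete graph K_n, L = nI − J (J = all-ones matrix). J has eigenvalues n (once, eigenvector 𝟙) and 0 (multiplicity n−1), so L has eigenvalues 0 (once) and n (multiplicity n−1). Here n = 8: eigenvalue 0 once and 8 with multiplicity 7.
Laplacian eigenvalues (increasing order): [0.0, 8.0, 8.0, 8.0, 8.0, 8.0, 8.0, 8.0]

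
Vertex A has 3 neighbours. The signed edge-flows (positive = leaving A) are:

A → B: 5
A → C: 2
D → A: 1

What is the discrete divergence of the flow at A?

Divergence = sum of outgoing flows = 5 + 2 + (-1) = 6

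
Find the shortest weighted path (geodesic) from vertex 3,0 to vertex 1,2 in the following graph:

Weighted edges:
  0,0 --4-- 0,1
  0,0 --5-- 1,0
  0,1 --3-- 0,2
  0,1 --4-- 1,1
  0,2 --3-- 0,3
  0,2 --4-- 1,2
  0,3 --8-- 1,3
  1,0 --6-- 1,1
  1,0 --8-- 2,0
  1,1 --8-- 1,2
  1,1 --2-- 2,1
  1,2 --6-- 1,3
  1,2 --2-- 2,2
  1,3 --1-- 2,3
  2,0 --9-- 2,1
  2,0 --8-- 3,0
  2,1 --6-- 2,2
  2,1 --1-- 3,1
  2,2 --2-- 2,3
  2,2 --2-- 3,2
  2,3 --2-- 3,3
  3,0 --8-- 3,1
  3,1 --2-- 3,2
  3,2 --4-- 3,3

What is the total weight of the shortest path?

Shortest path: 3,0 → 3,1 → 3,2 → 2,2 → 1,2, total weight = 14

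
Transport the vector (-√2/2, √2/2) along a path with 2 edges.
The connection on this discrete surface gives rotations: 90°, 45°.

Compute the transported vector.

Total rotation: 90° + 45° = 135°. Final vector: (0, -1)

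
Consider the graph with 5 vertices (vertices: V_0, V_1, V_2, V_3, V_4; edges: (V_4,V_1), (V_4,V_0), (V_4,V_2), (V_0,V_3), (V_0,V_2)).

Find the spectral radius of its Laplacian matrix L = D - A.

Degrees: deg(V_0) = 3, deg(V_1) = 1, deg(V_2) = 2, deg(V_3) = 1, deg(V_4) = 3.
L = D − A with rows/columns ordered (V_0, V_1, V_2, V_3, V_4):
  [ 3,  0, -1, -1, -1]
  [ 0,  1,  0,  0, -1]
  [-1,  0,  2,  0, -1]
  [-1,  0,  0,  1,  0]
  [-1, -1, -1,  0,  3]
Characteristic polynomial: det(λI − L) = λ(λ² − 5λ + 3)(λ² − 5λ + 5).
Roots: λ = 0; (λ² − 5λ + 3) = 0 ⇒ λ = (5 ± √13)/2 ≈ 0.6972, 4.3028; (λ² − 5λ + 5) = 0 ⇒ λ = (5 ± √5)/2 ≈ 1.382, 3.618.
(Check: the roots sum (with multiplicity) to 10, matching trace L = Σdeg = 2·5 = 10.)
Laplacian eigenvalues: [0.0, 0.6972, 1.382, 3.618, 4.3028]. Largest eigenvalue (spectral radius) = 4.3028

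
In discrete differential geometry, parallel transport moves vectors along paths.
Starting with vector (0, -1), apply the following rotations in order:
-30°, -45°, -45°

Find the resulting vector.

Total rotation: (-30°) + (-45°) + (-45°) = -120°. Final vector: (-0.8660, 0.5000)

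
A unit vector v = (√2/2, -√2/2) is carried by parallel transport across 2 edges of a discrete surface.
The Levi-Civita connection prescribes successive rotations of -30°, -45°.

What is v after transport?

Total rotation: (-30°) + (-45°) = -75°. Final vector: (-0.5000, -0.8660)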